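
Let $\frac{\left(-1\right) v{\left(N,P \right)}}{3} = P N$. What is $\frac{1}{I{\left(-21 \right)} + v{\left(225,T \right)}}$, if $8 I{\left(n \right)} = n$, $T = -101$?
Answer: $\frac{8}{545379} \approx 1.4669 \cdot 10^{-5}$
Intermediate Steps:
$I{\left(n \right)} = \frac{n}{8}$
$v{\left(N,P \right)} = - 3 N P$ ($v{\left(N,P \right)} = - 3 P N = - 3 N P$)
$\frac{1}{I{\left(-21 \right)} + v{\left(225,T \right)}} = \frac{1}{\frac{1}{8} \left(-21\right) - 675 \left(-101\right)} = \frac{1}{- \frac{21}{8} + 68175} = \frac{1}{\frac{545379}{8}} = \frac{8}{545379}$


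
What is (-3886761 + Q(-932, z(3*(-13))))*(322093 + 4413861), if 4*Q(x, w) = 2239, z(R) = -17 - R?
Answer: -36809740709485/2 ≈ -1.8405e+13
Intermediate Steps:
Q(x, w) = 2239/4 (Q(x, w) = (¼)*2239 = 2239/4)
(-3886761 + Q(-932, z(3*(-13))))*(322093 + 4413861) = (-3886761 + 2239/4)*(322093 + 4413861) = -15544805/4*4735954 = -36809740709485/2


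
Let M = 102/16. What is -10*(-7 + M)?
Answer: 25/4 ≈ 6.2500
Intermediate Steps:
M = 51/8 (M = 102*(1/16) = 51/8 ≈ 6.3750)
-10*(-7 + M) = -10*(-7 + 51/8) = -10*(-5/8) = 25/4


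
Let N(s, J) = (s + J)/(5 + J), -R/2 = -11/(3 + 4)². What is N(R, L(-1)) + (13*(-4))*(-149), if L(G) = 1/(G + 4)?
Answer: 6074547/784 ≈ 7748.1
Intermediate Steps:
L(G) = 1/(4 + G)
R = 22/49 (R = -(-22)/((3 + 4)²) = -(-22)/(7²) = -(-22)/49 = -2*(-11/49) = 22/49 ≈ 0.44898)
N(s, J) = (J + s)/(5 + J)
N(R, L(-1)) + (13*(-4))*(-149) = (1/(4 - 1) + 22/49)/(5 + 1/(4 - 1)) + (13*(-4))*(-149) = (1/3 + 22/49)/(5 + 1/3) - 52*(-149) = (⅓ + 22/49)/(5 + ⅓) + 7748 = (115/147)/(16/3) + 7748 = (3/16)*(115/147) + 7748 = 115/784 + 7748 = 6074547/784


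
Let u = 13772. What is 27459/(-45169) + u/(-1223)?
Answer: -655649825/55241687 ≈ -11.869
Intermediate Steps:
27459/(-45169) + u/(-1223) = 27459/(-45169) + 13772/(-1223) = 27459*(-1/45169) + 13772*(-1/1223) = -27459/45169 - 13772/1223 = -655649825/55241687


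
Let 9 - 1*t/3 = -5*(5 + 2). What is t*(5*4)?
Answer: 2640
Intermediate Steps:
t = 132 (t = 27 - (-15)*(5 + 2) = 27 - (-15)*7 = 27 - 3*(-35) = 27 + 105 = 132)
t*(5*4) = 132*(5*4) = 132*20 = 2640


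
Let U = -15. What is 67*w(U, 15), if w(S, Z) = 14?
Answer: 938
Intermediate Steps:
67*w(U, 15) = 67*14 = 938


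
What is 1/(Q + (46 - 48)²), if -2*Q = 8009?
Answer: -2/8001 ≈ -0.00024997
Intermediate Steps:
Q = -8009/2 (Q = -½*8009 = -8009/2 ≈ -4004.5)
1/(Q + (46 - 48)²) = 1/(-8009/2 + (46 - 48)²) = 1/(-8009/2 + (-2)²) = 1/(-8009/2 + 4) = 1/(-8001/2) = -2/8001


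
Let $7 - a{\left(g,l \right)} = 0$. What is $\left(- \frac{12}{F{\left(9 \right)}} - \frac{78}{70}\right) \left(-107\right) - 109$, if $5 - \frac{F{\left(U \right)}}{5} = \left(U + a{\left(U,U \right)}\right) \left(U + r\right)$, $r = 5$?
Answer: $\frac{23138}{2555} \approx 9.056$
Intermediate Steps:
$a{\left(g,l \right)} = 7$ ($a{\left(g,l \right)} = 7 - 0 = 7 + 0 = 7$)
$F{\left(U \right)} = 25 - 5 \left(5 + U\right) \left(7 + U\right)$ ($F{\left(U \right)} = 25 - 5 \left(U + 7\right) \left(U + 5\right) = 25 - 5 \left(7 + U\right) \left(5 + U\right) = 25 - 5 \left(5 + U\right) \left(7 + U\right)$)
$\left(- \frac{12}{F{\left(9 \right)}} - \frac{78}{70}\right) \left(-107\right) - 109 = \left(- \frac{12}{-150 - 540 - 5 \cdot 9^{2}} - \frac{78}{70}\right) \left(-107\right) - 109 = \left(- \frac{12}{-150 - 540 - 405} - \frac{39}{35}\right) \left(-107\right) - 109 = \left(- \frac{12}{-1095} - \frac{39}{35}\right) \left(-107\right) - 109 = \left(\left(-12\right) \left(- \frac{1}{1095}\right) - \frac{39}{35}\right) \left(-107\right) - 109 = \left(\frac{4}{365} - \frac{39}{35}\right) \left(-107\right) - 109 = \left(- \frac{2819}{2555}\right) \left(-107\right) - 109 = \frac{301633}{2555} - 109 = \frac{23138}{2555}$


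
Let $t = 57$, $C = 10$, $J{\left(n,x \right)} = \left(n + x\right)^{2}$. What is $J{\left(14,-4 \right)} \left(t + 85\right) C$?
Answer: $142000$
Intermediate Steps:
$J{\left(14,-4 \right)} \left(t + 85\right) C = \left(14 - 4\right)^{2} \left(57 + 85\right) 10 = 10^{2} \cdot 142 \cdot 10 = 100 \cdot 142 \cdot 10 = 14200 \cdot 10 = 142000$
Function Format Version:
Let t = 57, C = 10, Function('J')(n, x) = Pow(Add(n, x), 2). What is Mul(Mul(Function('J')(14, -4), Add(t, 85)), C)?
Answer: 142000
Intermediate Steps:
Mul(Mul(Function('J')(14, -4), Add(t, 85)), C) = Mul(Mul(Pow(Add(14, -4), 2), Add(57, 85)), 10) = Mul(Mul(Pow(10, 2), 142), 10) = Mul(Mul(100, 142), 10) = Mul(14200, 10) = 142000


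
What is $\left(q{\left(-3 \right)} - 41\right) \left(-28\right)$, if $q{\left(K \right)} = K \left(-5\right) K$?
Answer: $2408$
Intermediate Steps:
$q{\left(K \right)} = - 5 K^{2}$ ($q{\left(K \right)} = - 5 K K = - 5 K^{2}$)
$\left(q{\left(-3 \right)} - 41\right) \left(-28\right) = \left(- 5 \left(-3\right)^{2} - 41\right) \left(-28\right) = \left(\left(-5\right) 9 - 41\right) \left(-28\right) = \left(-45 - 41\right) \left(-28\right) = \left(-86\right) \left(-28\right) = 2408$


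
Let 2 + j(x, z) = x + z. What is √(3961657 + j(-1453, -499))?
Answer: 3*√439967 ≈ 1989.9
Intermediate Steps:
j(x, z) = -2 + x + z (j(x, z) = -2 + (x + z) = -2 + x + z)
√(3961657 + j(-1453, -499)) = √(3961657 + (-2 - 1453 - 499)) = √(3961657 - 1954) = √3959703 = 3*√439967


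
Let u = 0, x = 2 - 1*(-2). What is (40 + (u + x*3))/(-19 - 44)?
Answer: -52/63 ≈ -0.82540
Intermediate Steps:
x = 4 (x = 2 + 2 = 4)
(40 + (u + x*3))/(-19 - 44) = (40 + (0 + 4*3))/(-19 - 44) = (40 + (0 + 12))/(-63) = -(40 + 12)/63 = -1/63*52 = -52/63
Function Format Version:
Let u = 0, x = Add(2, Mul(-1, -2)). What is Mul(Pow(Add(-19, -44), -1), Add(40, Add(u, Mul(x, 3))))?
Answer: Rational(-52, 63) ≈ -0.82540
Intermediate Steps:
x = 4 (x = Add(2, 2) = 4)
Mul(Pow(Add(-19, -44), -1), Add(40, Add(u, Mul(x, 3)))) = Mul(Pow(Add(-19, -44), -1), Add(40, Add(0, Mul(4, 3)))) = Mul(Pow(-63, -1), Add(40, Add(0, 12))) = Mul(Rational(-1, 63), Add(40, 12)) = Mul(Rational(-1, 63), 52) = Rational(-52, 63)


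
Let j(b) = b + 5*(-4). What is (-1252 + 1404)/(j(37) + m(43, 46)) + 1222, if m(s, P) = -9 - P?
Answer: 1218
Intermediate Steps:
j(b) = -20 + b (j(b) = b - 20 = -20 + b)
(-1252 + 1404)/(j(37) + m(43, 46)) + 1222 = (-1252 + 1404)/((-20 + 37) + (-9 - 1*46)) + 1222 = 152/(17 + (-9 - 46)) + 1222 = 152/(17 - 55) + 1222 = 152/(-38) + 1222 = 152*(-1/38) + 1222 = -4 + 1222 = 1218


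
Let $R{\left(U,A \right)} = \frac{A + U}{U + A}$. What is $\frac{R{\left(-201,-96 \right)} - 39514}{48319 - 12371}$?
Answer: $- \frac{39513}{35948} \approx -1.0992$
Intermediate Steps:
$R{\left(U,A \right)} = 1$ ($R{\left(U,A \right)} = \frac{A + U}{A + U} = 1$)
$\frac{R{\left(-201,-96 \right)} - 39514}{48319 - 12371} = \frac{1 - 39514}{48319 - 12371} = - \frac{39513}{35948}$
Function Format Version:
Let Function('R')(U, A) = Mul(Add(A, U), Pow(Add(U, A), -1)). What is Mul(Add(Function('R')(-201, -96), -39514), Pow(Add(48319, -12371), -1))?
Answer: Rational(-39513, 35948) ≈ -1.0992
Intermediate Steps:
Function('R')(U, A) = 1 (Function('R')(U, A) = Mul(Add(A, U), Pow(Add(A, U), -1)) = 1)
Mul(Add(Function('R')(-201, -96), -39514), Pow(Add(48319, -12371), -1)) = Mul(Add(1, -39514), Pow(Add(48319, -12371), -1)) = Mul(-39513, Pow(35948, -1)) = Mul(-39513, Rational(1, 35948)) = Rational(-39513, 35948)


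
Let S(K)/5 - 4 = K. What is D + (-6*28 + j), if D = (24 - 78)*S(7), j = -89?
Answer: -3227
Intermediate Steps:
S(K) = 20 + 5*K
D = -2970 (D = (24 - 78)*(20 + 5*7) = -54*(20 + 35) = -54*55 = -2970)
D + (-6*28 + j) = -2970 + (-6*28 - 89) = -2970 + (-168 - 89) = -2970 - 257 = -3227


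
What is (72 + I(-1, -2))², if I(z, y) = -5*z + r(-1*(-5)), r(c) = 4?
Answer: 6561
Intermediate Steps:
I(z, y) = 4 - 5*z (I(z, y) = -5*z + 4 = 4 - 5*z)
(72 + I(-1, -2))² = (72 + (4 - 5*(-1)))² = (72 + (4 + 5))² = (72 + 9)² = 81² = 6561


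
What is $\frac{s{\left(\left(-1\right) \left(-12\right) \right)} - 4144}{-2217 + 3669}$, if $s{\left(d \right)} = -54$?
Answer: $- \frac{2099}{726} \approx -2.8912$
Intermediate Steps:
$\frac{s{\left(\left(-1\right) \left(-12\right) \right)} - 4144}{-2217 + 3669} = \frac{-54 - 4144}{-2217 + 3669} = - \frac{4198}{1452} = \left(-4198\right) \frac{1}{1452} = - \frac{2099}{726}$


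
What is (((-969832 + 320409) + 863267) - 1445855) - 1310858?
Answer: -2542869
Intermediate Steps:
(((-969832 + 320409) + 863267) - 1445855) - 1310858 = ((-649423 + 863267) - 1445855) - 1310858 = (213844 - 1445855) - 1310858 = -1232011 - 1310858 = -2542869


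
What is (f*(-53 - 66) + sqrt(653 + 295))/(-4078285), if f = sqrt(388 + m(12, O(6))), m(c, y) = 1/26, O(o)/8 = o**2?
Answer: -2*sqrt(237)/4078285 + 357*sqrt(29146)/106035410 ≈ 0.00056724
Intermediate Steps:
O(o) = 8*o**2
m(c, y) = 1/26
f = 3*sqrt(29146)/26 (f = sqrt(388 + 1/26) = sqrt(10089/26) = 3*sqrt(29146)/26 ≈ 19.699)
(f*(-53 - 66) + sqrt(653 + 295))/(-4078285) = ((3*sqrt(29146)/26)*(-53 - 66) + sqrt(653 + 295))/(-4078285) = ((3*sqrt(29146)/26)*(-119) + sqrt(948))*(-1/4078285) = (-357*sqrt(29146)/26 + 2*sqrt(237))*(-1/4078285) = (2*sqrt(237) - 357*sqrt(29146)/26)*(-1/4078285) = -2*sqrt(237)/4078285 + 357*sqrt(29146)/106035410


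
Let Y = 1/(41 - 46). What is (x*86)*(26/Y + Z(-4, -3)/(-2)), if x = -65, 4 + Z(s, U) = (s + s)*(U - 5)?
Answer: 894400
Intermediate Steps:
Z(s, U) = -4 + 2*s*(-5 + U) (Z(s, U) = -4 + (s + s)*(U - 5) = -4 + (2*s)*(-5 + U) = -4 + 2*s*(-5 + U))
Y = -1/5 (Y = 1/(-5) = -1/5 ≈ -0.20000)
(x*86)*(26/Y + Z(-4, -3)/(-2)) = (-65*86)*(26/(-1/5) + (-4 - 10*(-4) + 2*(-3)*(-4))/(-2)) = -5590*(26*(-5) + (-4 + 40 + 24)*(-1/2)) = -5590*(-130 + 60*(-1/2)) = -5590*(-130 - 30) = -5590*(-160) = 894400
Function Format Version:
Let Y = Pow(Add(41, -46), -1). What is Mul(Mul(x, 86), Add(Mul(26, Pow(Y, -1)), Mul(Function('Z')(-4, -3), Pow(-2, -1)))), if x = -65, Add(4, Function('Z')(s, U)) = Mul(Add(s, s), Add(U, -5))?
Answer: 894400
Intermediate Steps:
Function('Z')(s, U) = Add(-4, Mul(2, s, Add(-5, U))) (Function('Z')(s, U) = Add(-4, Mul(Add(s, s), Add(U, -5))) = Add(-4, Mul(Mul(2, s), Add(-5, U))) = Add(-4, Mul(2, s, Add(-5, U))))
Y = Rational(-1, 5) (Y = Pow(-5, -1) = Rational(-1, 5) ≈ -0.20000)
Mul(Mul(x, 86), Add(Mul(26, Pow(Y, -1)), Mul(Function('Z')(-4, -3), Pow(-2, -1)))) = Mul(Mul(-65, 86), Add(Mul(26, Pow(Rational(-1, 5), -1)), Mul(Add(-4, Mul(-10, -4), Mul(2, -3, -4)), Pow(-2, -1)))) = Mul(-5590, Add(Mul(26, -5), Mul(Add(-4, 40, 24), Rational(-1, 2)))) = Mul(-5590, Add(-130, Mul(60, Rational(-1, 2)))) = Mul(-5590, Add(-130, -30)) = Mul(-5590, -160) = 894400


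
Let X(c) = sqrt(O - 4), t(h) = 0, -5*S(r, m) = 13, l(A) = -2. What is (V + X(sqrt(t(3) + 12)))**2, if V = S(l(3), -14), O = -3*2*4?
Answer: (13 - 10*I*sqrt(7))**2/25 ≈ -21.24 - 27.516*I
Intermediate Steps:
O = -24 (O = -6*4 = -24)
S(r, m) = -13/5 (S(r, m) = -1/5*13 = -13/5)
V = -13/5 ≈ -2.6000
X(c) = 2*I*sqrt(7) (X(c) = sqrt(-24 - 4) = sqrt(-28) = 2*I*sqrt(7))
(V + X(sqrt(t(3) + 12)))**2 = (-13/5 + 2*I*sqrt(7))**2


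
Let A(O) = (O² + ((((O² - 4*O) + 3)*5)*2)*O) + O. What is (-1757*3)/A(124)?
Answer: -5271/18470420 ≈ -0.00028538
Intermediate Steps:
A(O) = O + O² + O*(30 - 40*O + 10*O²) (A(O) = (O² + (((3 + O² - 4*O)*5)*2)*O) + O = (O² + ((15 - 20*O + 5*O²)*2)*O) + O = (O² + (30 - 40*O + 10*O²)*O) + O = (O² + O*(30 - 40*O + 10*O²)) + O = O + O² + O*(30 - 40*O + 10*O²))
(-1757*3)/A(124) = (-1757*3)/((124*(31 - 39*124 + 10*124²))) = -5271*1/(124*(31 - 4836 + 10*15376)) = -5271*1/(124*(31 - 4836 + 153760)) = -5271/(124*148955) = -5271/18470420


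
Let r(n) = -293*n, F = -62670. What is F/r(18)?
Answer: 10445/879 ≈ 11.883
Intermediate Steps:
F/r(18) = -62670/((-293*18)) = -62670/(-5274) = -62670*(-1/5274) = 10445/879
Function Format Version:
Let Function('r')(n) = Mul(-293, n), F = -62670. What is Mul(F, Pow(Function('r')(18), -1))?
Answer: Rational(10445, 879) ≈ 11.883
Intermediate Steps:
Mul(F, Pow(Function('r')(18), -1)) = Mul(-62670, Pow(Mul(-293, 18), -1)) = Mul(-62670, Pow(-5274, -1)) = Mul(-62670, Rational(-1, 5274)) = Rational(10445, 879)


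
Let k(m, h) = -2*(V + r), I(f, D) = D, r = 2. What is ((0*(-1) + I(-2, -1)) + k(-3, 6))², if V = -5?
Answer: 25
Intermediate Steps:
k(m, h) = 6 (k(m, h) = -2*(-5 + 2) = -2*(-3) = 6)
((0*(-1) + I(-2, -1)) + k(-3, 6))² = ((0*(-1) - 1) + 6)² = ((0 - 1) + 6)² = (-1 + 6)² = 5² = 25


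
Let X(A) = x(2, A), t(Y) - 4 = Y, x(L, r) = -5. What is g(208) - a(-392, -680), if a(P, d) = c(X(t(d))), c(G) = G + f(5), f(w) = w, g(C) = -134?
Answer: -134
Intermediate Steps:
t(Y) = 4 + Y
X(A) = -5
c(G) = 5 + G (c(G) = G + 5 = 5 + G)
a(P, d) = 0 (a(P, d) = 5 - 5 = 0)
g(208) - a(-392, -680) = -134 - 1*0 = -134 + 0 = -134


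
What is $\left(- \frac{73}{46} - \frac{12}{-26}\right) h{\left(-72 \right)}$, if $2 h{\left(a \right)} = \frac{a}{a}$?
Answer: $- \frac{673}{1196} \approx -0.56271$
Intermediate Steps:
$h{\left(a \right)} = \frac{1}{2}$ ($h{\left(a \right)} = \frac{a \frac{1}{a}}{2} = \frac{1}{2} \cdot 1 = \frac{1}{2}$)
$\left(- \frac{73}{46} - \frac{12}{-26}\right) h{\left(-72 \right)} = \left(- \frac{73}{46} - \frac{12}{-26}\right) \frac{1}{2} = \left(\left(-73\right) \frac{1}{46} - - \frac{6}{13}\right) \frac{1}{2} = \left(- \frac{73}{46} + \frac{6}{13}\right) \frac{1}{2} = \left(- \frac{673}{598}\right) \frac{1}{2} = - \frac{673}{1196}$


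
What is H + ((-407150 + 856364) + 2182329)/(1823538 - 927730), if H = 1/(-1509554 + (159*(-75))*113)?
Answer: 7518525347089/2559394224832 ≈ 2.9376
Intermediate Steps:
H = -1/2857079 (H = 1/(-1509554 - 11925*113) = 1/(-1509554 - 1347525) = 1/(-2857079) = -1/2857079 ≈ -3.5001e-7)
H + ((-407150 + 856364) + 2182329)/(1823538 - 927730) = -1/2857079 + ((-407150 + 856364) + 2182329)/(1823538 - 927730) = -1/2857079 + (449214 + 2182329)/895808 = -1/2857079 + 2631543*(1/895808) = -1/2857079 + 2631543/895808 = 7518525347089/2559394224832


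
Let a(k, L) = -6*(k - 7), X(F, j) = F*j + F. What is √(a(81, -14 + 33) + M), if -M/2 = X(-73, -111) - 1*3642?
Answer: 2*I*√2305 ≈ 96.021*I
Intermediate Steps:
X(F, j) = F + F*j
a(k, L) = 42 - 6*k (a(k, L) = -6*(-7 + k) = 42 - 6*k)
M = -8776 (M = -2*(-73*(1 - 111) - 1*3642) = -2*(-73*(-110) - 3642) = -2*(8030 - 3642) = -2*4388 = -8776)
√(a(81, -14 + 33) + M) = √((42 - 6*81) - 8776) = √((42 - 486) - 8776) = √(-444 - 8776) = √(-9220) = 2*I*√2305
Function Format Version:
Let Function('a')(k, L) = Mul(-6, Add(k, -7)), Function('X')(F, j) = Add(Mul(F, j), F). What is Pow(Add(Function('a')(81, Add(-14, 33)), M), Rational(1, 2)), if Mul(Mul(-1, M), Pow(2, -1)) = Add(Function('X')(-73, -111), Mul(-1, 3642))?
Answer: Mul(2, I, Pow(2305, Rational(1, 2))) ≈ Mul(96.021, I)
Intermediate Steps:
Function('X')(F, j) = Add(F, Mul(F, j))
Function('a')(k, L) = Add(42, Mul(-6, k)) (Function('a')(k, L) = Mul(-6, Add(-7, k)) = Add(42, Mul(-6, k)))
M = -8776 (M = Mul(-2, Add(Mul(-73, Add(1, -111)), Mul(-1, 3642))) = Mul(-2, Add(Mul(-73, -110), -3642)) = Mul(-2, Add(8030, -3642)) = Mul(-2, 4388) = -8776)
Pow(Add(Function('a')(81, Add(-14, 33)), M), Rational(1, 2)) = Pow(Add(Add(42, Mul(-6, 81)), -8776), Rational(1, 2)) = Pow(Add(Add(42, -486), -8776), Rational(1, 2)) = Pow(Add(-444, -8776), Rational(1, 2)) = Pow(-9220, Rational(1, 2)) = Mul(2, I, Pow(2305, Rational(1, 2)))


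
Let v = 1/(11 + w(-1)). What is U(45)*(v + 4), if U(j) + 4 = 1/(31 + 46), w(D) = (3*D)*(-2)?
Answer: -21183/1309 ≈ -16.183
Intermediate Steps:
w(D) = -6*D
U(j) = -307/77 (U(j) = -4 + 1/(31 + 46) = -4 + 1/77 = -307/77)
v = 1/17 (v = 1/(11 - 6*(-1)) = 1/(11 + 6) = 1/17 ≈ 0.058824)
U(45)*(v + 4) = -307*(1/17 + 4)/77 = -307/77*69/17 = -21183/1309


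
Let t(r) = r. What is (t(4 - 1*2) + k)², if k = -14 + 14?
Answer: 4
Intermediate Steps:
k = 0
(t(4 - 1*2) + k)² = ((4 - 1*2) + 0)² = ((4 - 2) + 0)² = (2 + 0)² = 2² = 4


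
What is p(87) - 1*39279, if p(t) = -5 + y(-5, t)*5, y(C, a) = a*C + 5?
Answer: -41434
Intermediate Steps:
y(C, a) = 5 + C*a (y(C, a) = C*a + 5 = 5 + C*a)
p(t) = 20 - 25*t (p(t) = -5 + (5 - 5*t)*5 = -5 + (25 - 25*t) = 20 - 25*t)
p(87) - 1*39279 = (20 - 25*87) - 1*39279 = (20 - 2175) - 39279 = -2155 - 39279 = -41434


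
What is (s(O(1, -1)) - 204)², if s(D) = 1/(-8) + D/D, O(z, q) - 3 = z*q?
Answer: 2640625/64 ≈ 41260.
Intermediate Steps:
O(z, q) = 3 + q*z (O(z, q) = 3 + z*q = 3 + q*z)
s(D) = 7/8 (s(D) = 1*(-⅛) + 1 = -⅛ + 1 = 7/8)
(s(O(1, -1)) - 204)² = (7/8 - 204)² = (-1625/8)² = 2640625/64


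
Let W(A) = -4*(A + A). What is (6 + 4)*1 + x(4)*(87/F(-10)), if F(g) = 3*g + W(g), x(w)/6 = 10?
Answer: 572/5 ≈ 114.40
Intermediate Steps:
x(w) = 60 (x(w) = 6*10 = 60)
W(A) = -8*A
F(g) = -5*g (F(g) = 3*g - 8*g = -5*g)
(6 + 4)*1 + x(4)*(87/F(-10)) = (6 + 4)*1 + 60*(87/((-5*(-10)))) = 10*1 + 60*(87/50) = 10 + 60*(87*(1/50)) = 10 + 60*(87/50) = 10 + 522/5 = 572/5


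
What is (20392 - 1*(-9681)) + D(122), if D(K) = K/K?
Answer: 30074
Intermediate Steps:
D(K) = 1
(20392 - 1*(-9681)) + D(122) = (20392 - 1*(-9681)) + 1 = (20392 + 9681) + 1 = 30073 + 1 = 30074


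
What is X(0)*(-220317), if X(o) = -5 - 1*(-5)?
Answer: 0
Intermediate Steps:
X(o) = 0 (X(o) = -5 + 5 = 0)
X(0)*(-220317) = 0*(-220317) = 0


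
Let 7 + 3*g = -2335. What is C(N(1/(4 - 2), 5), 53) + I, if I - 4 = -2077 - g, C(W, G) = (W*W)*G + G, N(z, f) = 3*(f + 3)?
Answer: 87866/3 ≈ 29289.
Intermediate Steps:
g = -2342/3 (g = -7/3 + (⅓)*(-2335) = -7/3 - 2335/3 = -2342/3 ≈ -780.67)
N(z, f) = 9 + 3*f (N(z, f) = 3*(3 + f) = 9 + 3*f)
C(W, G) = G + G*W² (C(W, G) = W²*G + G = G*W² + G = G + G*W²)
I = -3877/3 (I = 4 + (-2077 - 1*(-2342/3)) = 4 + (-2077 + 2342/3) = 4 - 3889/3 = -3877/3 ≈ -1292.3)
C(N(1/(4 - 2), 5), 53) + I = 53*(1 + (9 + 3*5)²) - 3877/3 = 53*(1 + (9 + 15)²) - 3877/3 = 53*(1 + 24²) - 3877/3 = 53*(1 + 576) - 3877/3 = 53*577 - 3877/3 = 30581 - 3877/3 = 87866/3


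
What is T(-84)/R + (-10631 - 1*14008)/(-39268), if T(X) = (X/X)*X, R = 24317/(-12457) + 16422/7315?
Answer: -42844649379657/149723268676 ≈ -286.16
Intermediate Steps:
R = 3812857/13017565 (R = 24317*(-1/12457) + 16422*(1/7315) = -24317/12457 + 2346/1045 = 3812857/13017565 ≈ 0.29290)
T(X) = X (T(X) = 1*X = X)
T(-84)/R + (-10631 - 1*14008)/(-39268) = -84/3812857/13017565 + (-10631 - 1*14008)/(-39268) = -84*13017565/3812857 + (-10631 - 14008)*(-1/39268) = -1093475460/3812857 - 24639*(-1/39268) = -1093475460/3812857 + 24639/39268 = -42844649379657/149723268676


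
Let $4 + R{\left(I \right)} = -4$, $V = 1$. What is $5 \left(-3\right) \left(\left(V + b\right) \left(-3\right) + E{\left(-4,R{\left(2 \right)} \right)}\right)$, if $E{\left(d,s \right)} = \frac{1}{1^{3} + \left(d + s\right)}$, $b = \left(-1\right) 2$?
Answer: $- \frac{480}{11} \approx -43.636$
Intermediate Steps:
$R{\left(I \right)} = -8$ ($R{\left(I \right)} = -4 - 4 = -8$)
$b = -2$
$E{\left(d,s \right)} = \frac{1}{1 + d + s}$ ($E{\left(d,s \right)} = \frac{1}{1 + \left(d + s\right)} = \frac{1}{1 + d + s}$)
$5 \left(-3\right) \left(\left(V + b\right) \left(-3\right) + E{\left(-4,R{\left(2 \right)} \right)}\right) = 5 \left(-3\right) \left(\left(1 - 2\right) \left(-3\right) + \frac{1}{1 - 4 - 8}\right) = - 15 \left(\left(-1\right) \left(-3\right) + \frac{1}{-11}\right) = - 15 \left(3 - \frac{1}{11}\right) = \left(-15\right) \frac{32}{11} = - \frac{480}{11}$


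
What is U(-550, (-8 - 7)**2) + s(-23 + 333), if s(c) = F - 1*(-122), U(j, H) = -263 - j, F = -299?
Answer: 110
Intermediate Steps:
s(c) = -177 (s(c) = -299 - 1*(-122) = -299 + 122 = -177)
U(-550, (-8 - 7)**2) + s(-23 + 333) = (-263 - 1*(-550)) - 177 = (-263 + 550) - 177 = 287 - 177 = 110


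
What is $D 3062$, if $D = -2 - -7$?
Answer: $15310$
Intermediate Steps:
$D = 5$ ($D = -2 + 7 = 5$)
$D 3062 = 5 \cdot 3062 = 15310$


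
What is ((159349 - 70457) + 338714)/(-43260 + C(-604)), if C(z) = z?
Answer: -213803/21932 ≈ -9.7484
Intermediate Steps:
((159349 - 70457) + 338714)/(-43260 + C(-604)) = ((159349 - 70457) + 338714)/(-43260 - 604) = (88892 + 338714)/(-43864) = 427606*(-1/43864) = -213803/21932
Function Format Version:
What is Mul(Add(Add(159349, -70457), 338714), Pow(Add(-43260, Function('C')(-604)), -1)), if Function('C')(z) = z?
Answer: Rational(-213803, 21932) ≈ -9.7484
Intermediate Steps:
Mul(Add(Add(159349, -70457), 338714), Pow(Add(-43260, Function('C')(-604)), -1)) = Mul(Add(Add(159349, -70457), 338714), Pow(Add(-43260, -604), -1)) = Mul(Add(88892, 338714), Pow(-43864, -1)) = Mul(427606, Rational(-1, 43864)) = Rational(-213803, 21932)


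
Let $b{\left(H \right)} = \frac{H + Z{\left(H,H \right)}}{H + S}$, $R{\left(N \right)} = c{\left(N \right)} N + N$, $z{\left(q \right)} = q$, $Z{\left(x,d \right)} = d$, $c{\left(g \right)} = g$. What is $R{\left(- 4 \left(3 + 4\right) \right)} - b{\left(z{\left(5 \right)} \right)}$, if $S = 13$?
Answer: $\frac{6799}{9} \approx 755.44$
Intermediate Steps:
$R{\left(N \right)} = N + N^{2}$ ($R{\left(N \right)} = N N + N = N^{2} + N = N + N^{2}$)
$b{\left(H \right)} = \frac{2 H}{13 + H}$ ($b{\left(H \right)} = \frac{H + H}{H + 13} = \frac{2 H}{13 + H}$)
$R{\left(- 4 \left(3 + 4\right) \right)} - b{\left(z{\left(5 \right)} \right)} = - 4 \left(3 + 4\right) \left(1 - 4 \left(3 + 4\right)\right) - 2 \cdot 5 \frac{1}{13 + 5} = \left(-4\right) 7 \left(1 - 28\right) - 2 \cdot 5 \cdot \frac{1}{18} = - 28 \left(1 - 28\right) - 2 \cdot 5 \cdot \frac{1}{18} = \left(-28\right) \left(-27\right) - \frac{5}{9} = 756 - \frac{5}{9} = \frac{6799}{9}$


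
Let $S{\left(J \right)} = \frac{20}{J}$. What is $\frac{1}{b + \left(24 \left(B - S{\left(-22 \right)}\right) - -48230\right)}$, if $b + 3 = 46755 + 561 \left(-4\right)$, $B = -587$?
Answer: $\frac{11}{865390} \approx 1.2711 \cdot 10^{-5}$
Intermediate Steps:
$b = 44508$ ($b = -3 + \left(46755 + 561 \left(-4\right)\right) = -3 + \left(46755 - 2244\right) = -3 + 44511 = 44508$)
$\frac{1}{b + \left(24 \left(B - S{\left(-22 \right)}\right) - -48230\right)} = \frac{1}{44508 + \left(24 \left(-587 - \frac{20}{-22}\right) - -48230\right)} = \frac{1}{44508 + \left(24 \left(-587 - 20 \left(- \frac{1}{22}\right)\right) + 48230\right)} = \frac{1}{44508 + \left(24 \left(-587 - - \frac{10}{11}\right) + 48230\right)} = \frac{1}{44508 + \left(24 \left(-587 + \frac{10}{11}\right) + 48230\right)} = \frac{1}{44508 + \left(24 \left(- \frac{6447}{11}\right) + 48230\right)} = \frac{1}{44508 + \left(- \frac{154728}{11} + 48230\right)} = \frac{1}{44508 + \frac{375802}{11}} = \frac{1}{\frac{865390}{11}} = \frac{11}{865390}$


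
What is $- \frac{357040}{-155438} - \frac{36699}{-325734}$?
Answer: $\frac{20334081087}{8438573582} \approx 2.4097$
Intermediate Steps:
$- \frac{357040}{-155438} - \frac{36699}{-325734} = \left(-357040\right) \left(- \frac{1}{155438}\right) - - \frac{12233}{108578} = \frac{178520}{77719} + \frac{12233}{108578} = \frac{20334081087}{8438573582}$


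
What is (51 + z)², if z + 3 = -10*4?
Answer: 64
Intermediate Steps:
z = -43 (z = -3 - 10*4 = -3 - 40 = -43)
(51 + z)² = (51 - 43)² = 8² = 64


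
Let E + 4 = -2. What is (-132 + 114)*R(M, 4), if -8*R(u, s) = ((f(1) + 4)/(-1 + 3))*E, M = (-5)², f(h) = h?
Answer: -135/4 ≈ -33.750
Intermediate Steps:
E = -6 (E = -4 - 2 = -6)
M = 25
R(u, s) = 15/8 (R(u, s) = -(1 + 4)/(-1 + 3)*(-6)/8 = -5/2*(-6)/8 = -5*(½)*(-6)/8 = -5*(-6)/16 = -⅛*(-15) = 15/8)
(-132 + 114)*R(M, 4) = (-132 + 114)*(15/8) = -18*15/8 = -135/4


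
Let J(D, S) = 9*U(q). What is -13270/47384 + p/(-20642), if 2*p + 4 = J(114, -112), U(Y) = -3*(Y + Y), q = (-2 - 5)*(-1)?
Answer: -66217249/244525132 ≈ -0.27080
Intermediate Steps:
q = 7 (q = -7*(-1) = 7)
U(Y) = -6*Y
J(D, S) = -378 (J(D, S) = 9*(-6*7) = 9*(-42) = -378)
p = -191 (p = -2 + (1/2)*(-378) = -2 - 189 = -191)
-13270/47384 + p/(-20642) = -13270/47384 - 191/(-20642) = -13270*1/47384 - 191*(-1/20642) = -6635/23692 + 191/20642 = -66217249/244525132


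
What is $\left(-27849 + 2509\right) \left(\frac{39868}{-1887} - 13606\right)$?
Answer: $\frac{651602642600}{1887} \approx 3.4531 \cdot 10^{8}$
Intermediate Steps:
$\left(-27849 + 2509\right) \left(\frac{39868}{-1887} - 13606\right) = - 25340 \left(39868 \left(- \frac{1}{1887}\right) - 13606\right) = - 25340 \left(- \frac{39868}{1887} - 13606\right) = \left(-25340\right) \left(- \frac{25714390}{1887}\right) = \frac{651602642600}{1887}$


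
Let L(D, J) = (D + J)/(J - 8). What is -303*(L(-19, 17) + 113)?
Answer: -102515/3 ≈ -34172.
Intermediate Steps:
L(D, J) = (D + J)/(-8 + J)
-303*(L(-19, 17) + 113) = -303*((-19 + 17)/(-8 + 17) + 113) = -303*(-2/9 + 113) = -303*1015/9 = -102515/3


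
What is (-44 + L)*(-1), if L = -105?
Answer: 149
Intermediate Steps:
(-44 + L)*(-1) = (-44 - 105)*(-1) = -149*(-1) = 149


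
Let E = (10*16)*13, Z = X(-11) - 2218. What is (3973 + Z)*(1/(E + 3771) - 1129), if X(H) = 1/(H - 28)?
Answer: -150708623144/76063 ≈ -1.9814e+6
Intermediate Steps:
X(H) = 1/(-28 + H)
Z = -86503/39 (Z = 1/(-28 - 11) - 2218 = 1/(-39) - 2218 = -1/39 - 2218 = -86503/39 ≈ -2218.0)
E = 2080 (E = 160*13 = 2080)
(3973 + Z)*(1/(E + 3771) - 1129) = (3973 - 86503/39)*(1/(2080 + 3771) - 1129) = 68444*(1/5851 - 1129)/39 = (68444/39)*(-6605778/5851) = -150708623144/76063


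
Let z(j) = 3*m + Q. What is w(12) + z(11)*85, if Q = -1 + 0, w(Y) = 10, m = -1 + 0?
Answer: -330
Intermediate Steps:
m = -1
Q = -1
z(j) = -4 (z(j) = 3*(-1) - 1 = -3 - 1 = -4)
w(12) + z(11)*85 = 10 - 4*85 = 10 - 340 = -330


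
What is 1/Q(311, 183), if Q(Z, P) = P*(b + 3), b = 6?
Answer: 1/1647 ≈ 0.00060716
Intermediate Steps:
Q(Z, P) = 9*P (Q(Z, P) = P*(6 + 3) = P*9 = 9*P)
1/Q(311, 183) = 1/(9*183) = 1/1647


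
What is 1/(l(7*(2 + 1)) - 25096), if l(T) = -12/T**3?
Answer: -3087/77471356 ≈ -3.9847e-5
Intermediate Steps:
l(T) = -12/T**3
1/(l(7*(2 + 1)) - 25096) = 1/(-12*1/(343*(2 + 1)**3) - 25096) = 1/(-12/(7*3)**3 - 25096) = 1/(-12/21**3 - 25096) = 1/(-12*1/9261 - 25096) = 1/(-4/3087 - 25096) = 1/(-77471356/3087) = -3087/77471356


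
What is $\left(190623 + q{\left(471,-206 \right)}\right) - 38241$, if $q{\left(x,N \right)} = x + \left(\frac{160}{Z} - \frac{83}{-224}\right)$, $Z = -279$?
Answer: $\frac{9552688405}{62496} \approx 1.5285 \cdot 10^{5}$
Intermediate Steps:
$q{\left(x,N \right)} = - \frac{12683}{62496} + x$ ($q{\left(x,N \right)} = x + \left(\frac{160}{-279} - \frac{83}{-224}\right) = x + \left(160 \left(- \frac{1}{279}\right) - - \frac{83}{224}\right) = x + \left(- \frac{160}{279} + \frac{83}{224}\right) = x - \frac{12683}{62496} = - \frac{12683}{62496} + x$)
$\left(190623 + q{\left(471,-206 \right)}\right) - 38241 = \left(190623 + \left(- \frac{12683}{62496} + 471\right)\right) - 38241 = \left(190623 + \frac{29422933}{62496}\right) - 38241 = \frac{11942597941}{62496} - 38241 = \frac{9552688405}{62496}$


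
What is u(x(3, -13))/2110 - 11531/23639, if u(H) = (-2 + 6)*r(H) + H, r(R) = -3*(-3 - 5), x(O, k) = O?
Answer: -21990149/49878290 ≈ -0.44088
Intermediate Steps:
r(R) = 24 (r(R) = -3*(-8) = 24)
u(H) = 96 + H (u(H) = (-2 + 6)*24 + H = 4*24 + H = 96 + H)
u(x(3, -13))/2110 - 11531/23639 = (96 + 3)/2110 - 11531/23639 = 99*(1/2110) - 11531*1/23639 = 99/2110 - 11531/23639 = -21990149/49878290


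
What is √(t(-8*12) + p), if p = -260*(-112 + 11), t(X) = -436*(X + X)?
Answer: 2*√27493 ≈ 331.62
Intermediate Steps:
t(X) = -872*X
p = 26260 (p = -260*(-101) = 26260)
√(t(-8*12) + p) = √(-(-6976)*12 + 26260) = √(-872*(-96) + 26260) = √(83712 + 26260) = √109972 = 2*√27493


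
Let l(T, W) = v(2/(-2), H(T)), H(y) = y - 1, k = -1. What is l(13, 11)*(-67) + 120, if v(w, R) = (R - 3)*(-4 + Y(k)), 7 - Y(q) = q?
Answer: -2292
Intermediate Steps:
H(y) = -1 + y
Y(q) = 7 - q
v(w, R) = -12 + 4*R (v(w, R) = (R - 3)*(-4 + (7 - 1*(-1))) = (-3 + R)*(-4 + (7 + 1)) = (-3 + R)*(-4 + 8) = (-3 + R)*4 = -12 + 4*R)
l(T, W) = -16 + 4*T (l(T, W) = -12 + 4*(-1 + T) = -12 + (-4 + 4*T) = -16 + 4*T)
l(13, 11)*(-67) + 120 = (-16 + 4*13)*(-67) + 120 = (-16 + 52)*(-67) + 120 = 36*(-67) + 120 = -2412 + 120 = -2292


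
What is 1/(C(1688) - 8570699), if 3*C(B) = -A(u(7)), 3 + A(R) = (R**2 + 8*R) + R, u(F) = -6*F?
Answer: -1/8571160 ≈ -1.1667e-7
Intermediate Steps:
A(R) = -3 + R**2 + 9*R (A(R) = -3 + ((R**2 + 8*R) + R) = -3 + (R**2 + 9*R) = -3 + R**2 + 9*R)
C(B) = -461 (C(B) = (-(-3 + (-6*7)**2 + 9*(-6*7)))/3 = (-(-3 + (-42)**2 + 9*(-42)))/3 = (-(-3 + 1764 - 378))/3 = (-1*1383)/3 = (1/3)*(-1383) = -461)
1/(C(1688) - 8570699) = 1/(-461 - 8570699) = 1/(-8571160) = -1/8571160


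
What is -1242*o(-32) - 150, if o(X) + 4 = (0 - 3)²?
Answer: -6360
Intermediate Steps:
o(X) = 5 (o(X) = -4 + (0 - 3)² = -4 + (-3)² = -4 + 9 = 5)
-1242*o(-32) - 150 = -1242*5 - 150 = -6210 - 150 = -6360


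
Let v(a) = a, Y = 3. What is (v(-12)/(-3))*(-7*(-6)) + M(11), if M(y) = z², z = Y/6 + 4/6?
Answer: 6097/36 ≈ 169.36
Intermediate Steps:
z = 7/6 (z = 3/6 + 4/6 = 3*(⅙) + 4*(⅙) = ½ + ⅔ = 7/6 ≈ 1.1667)
M(y) = 49/36 (M(y) = (7/6)² = 49/36)
(v(-12)/(-3))*(-7*(-6)) + M(11) = (-12/(-3))*(-7*(-6)) + 49/36 = -12*(-⅓)*42 + 49/36 = 4*42 + 49/36 = 168 + 49/36 = 6097/36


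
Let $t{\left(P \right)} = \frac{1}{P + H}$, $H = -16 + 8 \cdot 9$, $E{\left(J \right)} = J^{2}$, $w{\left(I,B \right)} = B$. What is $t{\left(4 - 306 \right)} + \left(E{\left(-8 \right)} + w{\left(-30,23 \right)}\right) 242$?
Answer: $\frac{5179283}{246} \approx 21054.0$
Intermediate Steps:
$H = 56$ ($H = -16 + 72 = 56$)
$t{\left(P \right)} = \frac{1}{56 + P}$ ($t{\left(P \right)} = \frac{1}{P + 56} = \frac{1}{56 + P}$)
$t{\left(4 - 306 \right)} + \left(E{\left(-8 \right)} + w{\left(-30,23 \right)}\right) 242 = \frac{1}{56 + \left(4 - 306\right)} + \left(\left(-8\right)^{2} + 23\right) 242 = \frac{1}{56 + \left(4 - 306\right)} + \left(64 + 23\right) 242 = \frac{1}{56 - 302} + 87 \cdot 242 = \frac{1}{-246} + 21054 = - \frac{1}{246} + 21054 = \frac{5179283}{246}$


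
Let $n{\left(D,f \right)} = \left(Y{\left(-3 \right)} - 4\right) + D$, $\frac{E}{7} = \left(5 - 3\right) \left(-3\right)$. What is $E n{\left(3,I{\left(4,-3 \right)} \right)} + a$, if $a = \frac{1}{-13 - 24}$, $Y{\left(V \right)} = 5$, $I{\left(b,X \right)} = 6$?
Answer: $- \frac{6217}{37} \approx -168.03$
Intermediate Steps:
$E = -42$ ($E = 7 \left(5 - 3\right) \left(-3\right) = 7 \cdot 2 \left(-3\right) = 7 \left(-6\right) = -42$)
$n{\left(D,f \right)} = 1 + D$ ($n{\left(D,f \right)} = \left(5 - 4\right) + D = 1 + D$)
$a = - \frac{1}{37}$ ($a = \frac{1}{-37} = - \frac{1}{37} \approx -0.027027$)
$E n{\left(3,I{\left(4,-3 \right)} \right)} + a = - 42 \left(1 + 3\right) - \frac{1}{37} = \left(-42\right) 4 - \frac{1}{37} = -168 - \frac{1}{37} = - \frac{6217}{37}$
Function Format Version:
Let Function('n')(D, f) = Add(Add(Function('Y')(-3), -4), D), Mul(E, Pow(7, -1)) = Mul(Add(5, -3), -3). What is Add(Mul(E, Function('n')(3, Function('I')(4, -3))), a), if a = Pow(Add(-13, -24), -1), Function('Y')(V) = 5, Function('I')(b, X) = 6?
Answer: Rational(-6217, 37) ≈ -168.03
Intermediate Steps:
E = -42 (E = Mul(7, Mul(Add(5, -3), -3)) = Mul(7, Mul(2, -3)) = Mul(7, -6) = -42)
Function('n')(D, f) = Add(1, D) (Function('n')(D, f) = Add(Add(5, -4), D) = Add(1, D))
a = Rational(-1, 37) (a = Pow(-37, -1) = Rational(-1, 37) ≈ -0.027027)
Add(Mul(E, Function('n')(3, Function('I')(4, -3))), a) = Add(Mul(-42, Add(1, 3)), Rational(-1, 37)) = Add(Mul(-42, 4), Rational(-1, 37)) = Add(-168, Rational(-1, 37)) = Rational(-6217, 37)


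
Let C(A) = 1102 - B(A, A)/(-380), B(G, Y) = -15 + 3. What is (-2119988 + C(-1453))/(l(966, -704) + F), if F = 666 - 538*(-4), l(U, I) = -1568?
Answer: -201294173/118750 ≈ -1695.1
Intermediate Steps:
B(G, Y) = -12
F = 2818 (F = 666 + 2152 = 2818)
C(A) = 104687/95 (C(A) = 1102 - (-12)/(-380) = 1102 - (-12)*(-1)/380 = 1102 - 1*3/95 = 1102 - 3/95 = 104687/95)
(-2119988 + C(-1453))/(l(966, -704) + F) = (-2119988 + 104687/95)/(-1568 + 2818) = -201294173/95/1250 = -201294173/95*1/1250 = -201294173/118750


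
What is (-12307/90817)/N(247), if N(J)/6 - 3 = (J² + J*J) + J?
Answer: -12307/66624077736 ≈ -1.8472e-7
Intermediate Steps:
N(J) = 18 + 6*J + 12*J² (N(J) = 18 + 6*((J² + J*J) + J) = 18 + 6*((J² + J²) + J) = 18 + 6*(2*J² + J) = 18 + 6*(J + 2*J²) = 18 + (6*J + 12*J²) = 18 + 6*J + 12*J²)
(-12307/90817)/N(247) = (-12307/90817)/(18 + 6*247 + 12*247²) = (-12307*1/90817)/(18 + 1482 + 12*61009) = -12307/(90817*(18 + 1482 + 732108)) = -12307/90817/733608 = -12307/90817*1/733608 = -12307/66624077736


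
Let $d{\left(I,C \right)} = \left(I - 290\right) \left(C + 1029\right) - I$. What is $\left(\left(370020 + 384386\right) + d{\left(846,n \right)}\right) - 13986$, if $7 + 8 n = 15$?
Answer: $1312254$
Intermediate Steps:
$n = 1$ ($n = - \frac{7}{8} + \frac{1}{8} \cdot 15 = - \frac{7}{8} + \frac{15}{8} = 1$)
$d{\left(I,C \right)} = - I + \left(-290 + I\right) \left(1029 + C\right)$ ($d{\left(I,C \right)} = \left(-290 + I\right) \left(1029 + C\right) - I = - I + \left(-290 + I\right) \left(1029 + C\right)$)
$\left(\left(370020 + 384386\right) + d{\left(846,n \right)}\right) - 13986 = \left(\left(370020 + 384386\right) + \left(-298410 - 290 + 1028 \cdot 846 + 1 \cdot 846\right)\right) - 13986 = \left(754406 + \left(-298410 - 290 + 869688 + 846\right)\right) - 13986 = \left(754406 + 571834\right) - 13986 = 1326240 - 13986 = 1312254$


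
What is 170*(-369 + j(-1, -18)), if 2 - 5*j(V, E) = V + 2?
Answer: -62696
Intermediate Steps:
j(V, E) = -V/5 (j(V, E) = ⅖ - (V + 2)/5 = ⅖ - (2 + V)/5 = ⅖ + (-⅖ - V/5) = -V/5)
170*(-369 + j(-1, -18)) = 170*(-369 - ⅕*(-1)) = 170*(-369 + ⅕) = 170*(-1844/5) = -62696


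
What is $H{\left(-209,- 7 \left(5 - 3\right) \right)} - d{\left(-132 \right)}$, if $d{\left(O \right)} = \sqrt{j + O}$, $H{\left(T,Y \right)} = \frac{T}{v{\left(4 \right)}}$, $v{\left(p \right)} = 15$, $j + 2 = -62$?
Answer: $- \frac{209}{15} - 14 i \approx -13.933 - 14.0 i$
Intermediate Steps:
$j = -64$ ($j = -2 - 62 = -64$)
$H{\left(T,Y \right)} = \frac{T}{15}$
$d{\left(O \right)} = \sqrt{-64 + O}$
$H{\left(-209,- 7 \left(5 - 3\right) \right)} - d{\left(-132 \right)} = \frac{1}{15} \left(-209\right) - \sqrt{-64 - 132} = - \frac{209}{15} - \sqrt{-196} = - \frac{209}{15} - 14 i$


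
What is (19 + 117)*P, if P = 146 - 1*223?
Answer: -10472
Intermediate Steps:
P = -77 (P = 146 - 223 = -77)
(19 + 117)*P = (19 + 117)*(-77) = 136*(-77) = -10472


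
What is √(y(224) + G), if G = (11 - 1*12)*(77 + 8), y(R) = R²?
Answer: √50091 ≈ 223.81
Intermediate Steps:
G = -85 (G = (11 - 12)*85 = -1*85 = -85)
√(y(224) + G) = √(224² - 85) = √(50176 - 85) = √50091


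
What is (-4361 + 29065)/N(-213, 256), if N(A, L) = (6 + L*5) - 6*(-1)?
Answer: 6176/323 ≈ 19.121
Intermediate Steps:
N(A, L) = 12 + 5*L (N(A, L) = (6 + 5*L) + 6 = 12 + 5*L)
(-4361 + 29065)/N(-213, 256) = (-4361 + 29065)/(12 + 5*256) = 24704/(12 + 1280) = 24704/1292 = 24704*(1/1292) = 6176/323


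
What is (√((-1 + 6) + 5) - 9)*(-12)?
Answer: 108 - 12*√10 ≈ 70.053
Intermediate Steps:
(√((-1 + 6) + 5) - 9)*(-12) = (√(5 + 5) - 9)*(-12) = (√10 - 9)*(-12) = (-9 + √10)*(-12) = 108 - 12*√10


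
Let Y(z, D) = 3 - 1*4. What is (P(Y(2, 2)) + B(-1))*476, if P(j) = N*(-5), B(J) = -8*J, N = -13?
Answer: 34748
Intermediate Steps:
Y(z, D) = -1 (Y(z, D) = 3 - 4 = -1)
P(j) = 65 (P(j) = -13*(-5) = 65)
(P(Y(2, 2)) + B(-1))*476 = (65 - 8*(-1))*476 = (65 + 8)*476 = 73*476 = 34748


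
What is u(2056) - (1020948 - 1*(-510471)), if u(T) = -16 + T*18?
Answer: -1494427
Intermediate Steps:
u(T) = -16 + 18*T
u(2056) - (1020948 - 1*(-510471)) = (-16 + 18*2056) - (1020948 - 1*(-510471)) = (-16 + 37008) - (1020948 + 510471) = 36992 - 1*1531419 = 36992 - 1531419 = -1494427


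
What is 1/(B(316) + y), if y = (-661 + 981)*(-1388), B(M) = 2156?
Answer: -1/442004 ≈ -2.2624e-6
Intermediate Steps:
y = -444160 (y = 320*(-1388) = -444160)
1/(B(316) + y) = 1/(2156 - 444160) = 1/(-442004) = -1/442004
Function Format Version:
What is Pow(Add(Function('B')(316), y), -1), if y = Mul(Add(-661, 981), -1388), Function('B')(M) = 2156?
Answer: Rational(-1, 442004) ≈ -2.2624e-6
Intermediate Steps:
y = -444160 (y = Mul(320, -1388) = -444160)
Pow(Add(Function('B')(316), y), -1) = Pow(Add(2156, -444160), -1) = Pow(-442004, -1) = Rational(-1, 442004)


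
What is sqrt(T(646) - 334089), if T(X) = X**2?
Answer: sqrt(83227) ≈ 288.49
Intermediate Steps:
sqrt(T(646) - 334089) = sqrt(646**2 - 334089) = sqrt(417316 - 334089) = sqrt(83227)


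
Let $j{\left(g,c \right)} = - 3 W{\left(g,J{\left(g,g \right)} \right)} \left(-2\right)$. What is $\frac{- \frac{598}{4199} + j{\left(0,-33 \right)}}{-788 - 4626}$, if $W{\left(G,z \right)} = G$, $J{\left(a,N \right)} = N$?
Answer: $\frac{23}{874361} \approx 2.6305 \cdot 10^{-5}$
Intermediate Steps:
$j{\left(g,c \right)} = 6 g$ ($j{\left(g,c \right)} = - 3 g \left(-2\right) = 6 g$)
$\frac{- \frac{598}{4199} + j{\left(0,-33 \right)}}{-788 - 4626} = \frac{- \frac{598}{4199} + 6 \cdot 0}{-788 - 4626} = \frac{\left(-598\right) \frac{1}{4199} + 0}{-5414} = \left(- \frac{46}{323} + 0\right) \left(- \frac{1}{5414}\right) = \left(- \frac{46}{323}\right) \left(- \frac{1}{5414}\right) = \frac{23}{874361}$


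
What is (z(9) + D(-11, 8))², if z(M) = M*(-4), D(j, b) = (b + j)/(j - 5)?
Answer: 328329/256 ≈ 1282.5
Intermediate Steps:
D(j, b) = (b + j)/(-5 + j)
z(M) = -4*M
(z(9) + D(-11, 8))² = (-4*9 + (8 - 11)/(-5 - 11))² = (-36 - 3/(-16))² = (-36 - 1/16*(-3))² = (-36 + 3/16)² = (-573/16)² = 328329/256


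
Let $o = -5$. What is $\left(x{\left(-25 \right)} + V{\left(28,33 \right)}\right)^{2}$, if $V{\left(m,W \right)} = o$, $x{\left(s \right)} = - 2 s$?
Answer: $2025$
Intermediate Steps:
$V{\left(m,W \right)} = -5$
$\left(x{\left(-25 \right)} + V{\left(28,33 \right)}\right)^{2} = \left(\left(-2\right) \left(-25\right) - 5\right)^{2} = \left(50 - 5\right)^{2} = 45^{2} = 2025$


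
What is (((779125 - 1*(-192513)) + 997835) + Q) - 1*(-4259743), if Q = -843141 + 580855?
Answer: 5966930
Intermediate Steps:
Q = -262286
(((779125 - 1*(-192513)) + 997835) + Q) - 1*(-4259743) = (((779125 - 1*(-192513)) + 997835) - 262286) - 1*(-4259743) = (((779125 + 192513) + 997835) - 262286) + 4259743 = ((971638 + 997835) - 262286) + 4259743 = (1969473 - 262286) + 4259743 = 1707187 + 4259743 = 5966930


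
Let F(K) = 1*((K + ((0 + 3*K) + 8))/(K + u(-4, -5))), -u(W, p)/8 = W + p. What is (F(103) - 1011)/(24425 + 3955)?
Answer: -1681/47300 ≈ -0.035539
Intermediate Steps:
u(W, p) = -8*W - 8*p (u(W, p) = -8*(W + p) = -8*W - 8*p)
F(K) = (8 + 4*K)/(72 + K) (F(K) = 1*((K + ((0 + 3*K) + 8))/(K + (-8*(-4) - 8*(-5)))) = 1*((K + (3*K + 8))/(K + (32 + 40))) = 1*((K + (8 + 3*K))/(K + 72)) = 1*((8 + 4*K)/(72 + K)) = (8 + 4*K)/(72 + K))
(F(103) - 1011)/(24425 + 3955) = (4*(2 + 103)/(72 + 103) - 1011)/(24425 + 3955) = (4*105/175 - 1011)/28380 = (4*(1/175)*105 - 1011)*(1/28380) = (12/5 - 1011)*(1/28380) = -5043/5*1/28380 = -1681/47300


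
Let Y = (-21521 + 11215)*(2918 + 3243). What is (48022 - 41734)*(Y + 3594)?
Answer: -399235633536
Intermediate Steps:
Y = -63495266 (Y = -10306*6161 = -63495266)
(48022 - 41734)*(Y + 3594) = (48022 - 41734)*(-63495266 + 3594) = 6288*(-63491672) = -399235633536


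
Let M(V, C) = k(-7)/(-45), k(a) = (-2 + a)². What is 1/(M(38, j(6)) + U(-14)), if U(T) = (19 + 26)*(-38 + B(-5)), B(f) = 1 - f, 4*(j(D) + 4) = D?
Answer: -5/7209 ≈ -0.00069358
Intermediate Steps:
j(D) = -4 + D/4
U(T) = -1440 (U(T) = (19 + 26)*(-38 + (1 - 1*(-5))) = 45*(-38 + (1 + 5)) = 45*(-38 + 6) = 45*(-32) = -1440)
M(V, C) = -9/5 (M(V, C) = (-2 - 7)²/(-45) = (-9)²*(-1/45) = 81*(-1/45) = -9/5)
1/(M(38, j(6)) + U(-14)) = 1/(-9/5 - 1440) = 1/(-7209/5) = -5/7209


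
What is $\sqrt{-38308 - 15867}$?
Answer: $5 i \sqrt{2167} \approx 232.76 i$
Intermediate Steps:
$\sqrt{-38308 - 15867} = \sqrt{-54175} = 5 i \sqrt{2167}$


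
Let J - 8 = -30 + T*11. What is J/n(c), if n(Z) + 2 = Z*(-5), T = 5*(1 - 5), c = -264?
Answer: -121/659 ≈ -0.18361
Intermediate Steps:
T = -20 (T = 5*(-4) = -20)
n(Z) = -2 - 5*Z (n(Z) = -2 + Z*(-5) = -2 - 5*Z)
J = -242 (J = 8 + (-30 - 20*11) = 8 + (-30 - 220) = 8 - 250 = -242)
J/n(c) = -242/(-2 - 5*(-264)) = -242/(-2 + 1320) = -242/1318 = -242*1/1318 = -121/659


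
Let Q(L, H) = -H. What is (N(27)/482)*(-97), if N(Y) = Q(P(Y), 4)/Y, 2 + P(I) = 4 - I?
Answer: 194/6507 ≈ 0.029814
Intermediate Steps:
P(I) = 2 - I (P(I) = -2 + (4 - I) = 2 - I)
N(Y) = -4/Y (N(Y) = (-1*4)/Y = -4/Y)
(N(27)/482)*(-97) = (-4/27/482)*(-97) = (-4*1/27*(1/482))*(-97) = -4/27*1/482*(-97) = -2/6507*(-97) = 194/6507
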